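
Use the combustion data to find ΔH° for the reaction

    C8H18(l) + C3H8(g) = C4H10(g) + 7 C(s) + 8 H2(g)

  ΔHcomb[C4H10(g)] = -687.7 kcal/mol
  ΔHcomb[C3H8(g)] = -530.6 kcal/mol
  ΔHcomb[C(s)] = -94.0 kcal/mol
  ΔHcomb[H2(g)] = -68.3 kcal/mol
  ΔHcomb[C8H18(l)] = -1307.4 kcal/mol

ΔH° = 54.1 kcal/mol

With combustion enthalpies, reactants minus products:
= [1·(-1307.4) + 1·(-530.6)] − [1·(-687.7) + 7·(-94.0) + 8·(-68.3)]
= 54.1 kcal/mol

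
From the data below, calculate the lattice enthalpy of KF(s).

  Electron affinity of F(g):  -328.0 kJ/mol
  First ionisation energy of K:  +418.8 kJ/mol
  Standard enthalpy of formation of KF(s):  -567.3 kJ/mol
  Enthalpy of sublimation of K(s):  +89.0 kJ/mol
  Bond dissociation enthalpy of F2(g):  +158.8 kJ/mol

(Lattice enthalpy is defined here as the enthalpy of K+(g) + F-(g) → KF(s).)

U = -826.5 kJ/mol

ΔHf° = 1·ΔHsub + 1·(ΣIE) + 1/2·D(F2) + 1·EA + U
-567.3 = 1·(+89.0) + 1·(+418.8) + 1/2·(+158.8) + 1·(-328.0) + U
U = -567.3 − (+259.2) = -826.5 kJ/mol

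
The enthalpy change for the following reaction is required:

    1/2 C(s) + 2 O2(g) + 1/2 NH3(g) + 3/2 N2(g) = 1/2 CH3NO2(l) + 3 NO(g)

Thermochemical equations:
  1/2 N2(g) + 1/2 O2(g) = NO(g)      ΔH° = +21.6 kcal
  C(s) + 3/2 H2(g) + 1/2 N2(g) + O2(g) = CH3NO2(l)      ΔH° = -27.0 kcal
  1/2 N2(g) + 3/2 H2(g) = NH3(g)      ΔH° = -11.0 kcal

ΔH° = 56.8 kcal

equation 1 × 3 (scale by 3 for the 3 NO(g)): (3)·(+21.6) = +64.8 kcal
equation 2 × 1/2 (scale by 1/2 for the 1/2 CH3NO2(l)): (1/2)·(-27.0) = -13.5 kcal
equation 3 reversed and × 1/2 (reverse to put NH3(g) on the reactant side; scale by 1/2 for the 1/2 NH3(g)): (-1/2)·(-11.0) = +5.5 kcal
ΔH° = (3)·(+21.6) + (1/2)·(-27.0) + (-1/2)·(-11.0) = 56.8 kcal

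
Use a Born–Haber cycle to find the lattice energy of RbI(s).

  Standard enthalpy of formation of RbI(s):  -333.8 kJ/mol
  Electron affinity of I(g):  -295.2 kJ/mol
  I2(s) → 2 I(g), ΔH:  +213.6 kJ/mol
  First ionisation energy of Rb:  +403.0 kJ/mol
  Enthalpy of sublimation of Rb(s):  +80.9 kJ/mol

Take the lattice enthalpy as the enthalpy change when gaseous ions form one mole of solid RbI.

ΔHf° = 1·ΔHsub + 1·(ΣIE) + 1/2·D(I2) + 1·EA + U
-333.8 = 1·(+80.9) + 1·(+403.0) + 1/2·(+213.6) + 1·(-295.2) + U
U = -333.8 − (+295.5) = -629.3 kJ/mol

U = -629.3 kJ/mol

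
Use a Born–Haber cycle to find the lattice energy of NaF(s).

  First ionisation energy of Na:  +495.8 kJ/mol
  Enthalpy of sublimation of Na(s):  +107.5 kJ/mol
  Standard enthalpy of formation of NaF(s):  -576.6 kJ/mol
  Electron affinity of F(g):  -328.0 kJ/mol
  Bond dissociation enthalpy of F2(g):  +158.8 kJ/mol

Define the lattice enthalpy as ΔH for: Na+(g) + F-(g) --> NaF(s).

U = -931.3 kJ/mol

ΔHf° = 1·ΔHsub + 1·(ΣIE) + 1/2·D(F2) + 1·EA + U
-576.6 = 1·(+107.5) + 1·(+495.8) + 1/2·(+158.8) + 1·(-328.0) + U
U = -576.6 − (+354.7) = -931.3 kJ/mol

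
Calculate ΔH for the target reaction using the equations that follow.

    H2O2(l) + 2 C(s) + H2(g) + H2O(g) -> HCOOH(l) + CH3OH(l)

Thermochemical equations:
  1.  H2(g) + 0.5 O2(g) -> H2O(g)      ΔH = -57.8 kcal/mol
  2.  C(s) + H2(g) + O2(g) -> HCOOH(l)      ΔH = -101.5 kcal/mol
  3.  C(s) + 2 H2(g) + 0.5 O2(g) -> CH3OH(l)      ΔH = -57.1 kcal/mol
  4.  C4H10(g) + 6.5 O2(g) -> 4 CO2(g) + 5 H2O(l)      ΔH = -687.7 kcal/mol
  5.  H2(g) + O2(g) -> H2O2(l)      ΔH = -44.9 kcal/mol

eq. 1 reversed (reverse to put H2O(g) on the reactant side): +57.8 kcal/mol
eq. 2 as written (HCOOH(l) already on the product side): -101.5 kcal/mol
eq. 3 as written (CH3OH(l) already on the product side): -57.1 kcal/mol
eq. 4: not needed (C4H10(g) appears nowhere else).
eq. 5 reversed (reverse to put H2O2(l) on the reactant side): +44.9 kcal/mol
Since enthalpy is a state function, ΔH = (-1)·(-57.8) + (1)·(-101.5) + (1)·(-57.1) + (-1)·(-44.9) = -55.9 kcal/mol

ΔH = -55.9 kcal/mol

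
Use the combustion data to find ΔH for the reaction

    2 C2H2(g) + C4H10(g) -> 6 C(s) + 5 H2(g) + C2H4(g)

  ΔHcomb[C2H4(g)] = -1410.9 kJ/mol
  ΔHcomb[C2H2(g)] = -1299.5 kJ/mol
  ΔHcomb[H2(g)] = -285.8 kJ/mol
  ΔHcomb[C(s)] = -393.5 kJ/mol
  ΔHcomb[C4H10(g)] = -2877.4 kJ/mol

Using ΔH = Σ nΔHc°(reactants) − Σ nΔHc°(products):
= [2·(-1299.5) + 1·(-2877.4)] − [6·(-393.5) + 5·(-285.8) + 1·(-1410.9)]
= -275.5 kJ/mol

ΔH = -275.5 kJ/mol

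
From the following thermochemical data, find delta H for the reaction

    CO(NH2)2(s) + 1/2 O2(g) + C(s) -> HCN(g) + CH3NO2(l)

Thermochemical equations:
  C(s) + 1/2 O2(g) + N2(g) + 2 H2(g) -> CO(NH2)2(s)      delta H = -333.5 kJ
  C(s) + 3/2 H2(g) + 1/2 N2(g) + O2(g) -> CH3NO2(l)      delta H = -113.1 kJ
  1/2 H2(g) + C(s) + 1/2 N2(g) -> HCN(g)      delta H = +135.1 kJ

delta H = 355.5 kJ

equation 1 reversed: +333.5 kJ
equation 2 as written: -113.1 kJ
equation 3 as written: +135.1 kJ
delta H = (+333.5) + (-113.1) + (+135.1) = 355.5 kJ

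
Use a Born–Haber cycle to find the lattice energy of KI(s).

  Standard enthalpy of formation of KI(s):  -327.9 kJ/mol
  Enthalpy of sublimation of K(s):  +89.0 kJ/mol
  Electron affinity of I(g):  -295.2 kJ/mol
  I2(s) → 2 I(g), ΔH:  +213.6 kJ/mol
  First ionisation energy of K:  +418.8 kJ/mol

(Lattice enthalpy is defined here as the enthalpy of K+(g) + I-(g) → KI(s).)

U = -647.3 kJ/mol

ΔHf° = 1·ΔHsub + 1·(ΣIE) + 1/2·D(I2) + 1·EA + U
-327.9 = 1·(+89.0) + 1·(+418.8) + 1/2·(+213.6) + 1·(-295.2) + U
U = -327.9 − (+319.4) = -647.3 kJ/mol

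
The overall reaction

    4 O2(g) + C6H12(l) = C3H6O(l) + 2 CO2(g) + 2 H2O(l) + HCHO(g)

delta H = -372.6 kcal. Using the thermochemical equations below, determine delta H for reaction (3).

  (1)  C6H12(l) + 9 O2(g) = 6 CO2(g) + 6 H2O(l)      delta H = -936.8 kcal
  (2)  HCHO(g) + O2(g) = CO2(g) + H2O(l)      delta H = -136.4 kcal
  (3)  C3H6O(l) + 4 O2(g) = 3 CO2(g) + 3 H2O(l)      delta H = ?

delta H = -427.8 kcal

(1) as written: -936.8 kcal
(2) reversed: +136.4 kcal
(3) reversed: contributes −x
-372.6 = (-936.8) + (+136.4) − x
x = (-372.6 − (-800.4)) / (-1) = -427.8 kcal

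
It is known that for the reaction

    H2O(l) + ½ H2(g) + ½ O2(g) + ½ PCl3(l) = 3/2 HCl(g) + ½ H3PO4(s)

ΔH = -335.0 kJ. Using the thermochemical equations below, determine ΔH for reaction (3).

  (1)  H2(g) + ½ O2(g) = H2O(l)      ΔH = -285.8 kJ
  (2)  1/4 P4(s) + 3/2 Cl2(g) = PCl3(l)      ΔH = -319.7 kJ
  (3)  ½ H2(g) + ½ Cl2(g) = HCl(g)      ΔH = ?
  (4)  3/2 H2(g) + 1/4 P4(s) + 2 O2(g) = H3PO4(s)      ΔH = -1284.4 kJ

(1) reversed: +285.8 kJ
(2) reversed and × 1/2: (-1/2)·(-319.7) = +159.85 kJ
(3) × 3/2: contributes 3/2·x
(4) × 1/2: (1/2)·(-1284.4) = -642.2 kJ
-335.0 = (+285.8) + (+159.85) + (-642.2) + 3/2·x
x = (-335.0 − (-196.55)) / (3/2) = -92.3 kJ

ΔH = -92.3 kJ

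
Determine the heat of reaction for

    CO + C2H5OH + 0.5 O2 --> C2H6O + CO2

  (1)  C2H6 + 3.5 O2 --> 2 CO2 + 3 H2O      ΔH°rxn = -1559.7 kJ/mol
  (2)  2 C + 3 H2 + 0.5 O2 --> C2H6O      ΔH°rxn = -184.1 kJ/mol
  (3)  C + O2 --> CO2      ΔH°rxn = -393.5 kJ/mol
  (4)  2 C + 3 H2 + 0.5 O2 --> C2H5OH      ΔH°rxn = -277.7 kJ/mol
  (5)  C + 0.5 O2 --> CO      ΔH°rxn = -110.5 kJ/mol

ΔH°rxn = -189.4 kJ/mol

(1): not needed.
(2) as written: -184.1 kJ/mol
(3) as written: -393.5 kJ/mol
(4) reversed: +277.7 kJ/mol
(5) reversed: +110.5 kJ/mol
ΔH°rxn = (-184.1) + (-393.5) + (+277.7) + (+110.5) = -189.4 kJ/mol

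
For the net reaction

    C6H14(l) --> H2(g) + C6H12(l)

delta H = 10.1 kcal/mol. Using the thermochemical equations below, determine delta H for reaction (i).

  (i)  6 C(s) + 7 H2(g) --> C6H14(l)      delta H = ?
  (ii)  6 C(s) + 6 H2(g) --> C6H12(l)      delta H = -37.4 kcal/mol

delta H = -47.5 kcal/mol

(i) reversed: contributes −x
(ii) as written: -37.4 kcal/mol
+10.1 = (-37.4) − x
x = (+10.1 − (-37.4)) / (-1) = -47.5 kcal/mol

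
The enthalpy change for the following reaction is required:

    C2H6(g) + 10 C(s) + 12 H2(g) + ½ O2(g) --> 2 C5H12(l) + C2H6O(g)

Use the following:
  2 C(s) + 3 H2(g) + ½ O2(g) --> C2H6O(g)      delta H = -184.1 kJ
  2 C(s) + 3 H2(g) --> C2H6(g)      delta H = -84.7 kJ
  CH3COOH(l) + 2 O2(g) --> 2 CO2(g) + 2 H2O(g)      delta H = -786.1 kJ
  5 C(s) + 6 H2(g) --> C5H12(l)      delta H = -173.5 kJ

equation 1 as written: -184.1 kJ
equation 2 reversed: +84.7 kJ
equation 3: not needed.
equation 4 × 2: (2)·(-173.5) = -347.0 kJ
By Hess's law, delta H = (1)·(-184.1) + (-1)·(-84.7) + (2)·(-173.5) = -446.4 kJ

delta H = -446.4 kJ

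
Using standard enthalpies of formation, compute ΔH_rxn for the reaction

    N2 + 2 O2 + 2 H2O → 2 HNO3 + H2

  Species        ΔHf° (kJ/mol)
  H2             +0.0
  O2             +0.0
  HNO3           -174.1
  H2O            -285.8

ΔH_rxn = 223.4 kJ/mol

Products: 2·(-174.1) + 1·(+0.0) = -348.2
Reactants: 1·(+0.0) + 2·(+0.0) + 2·(-285.8) = -571.6
ΔH_rxn = (-348.2) − (-571.6) = 223.4 kJ/mol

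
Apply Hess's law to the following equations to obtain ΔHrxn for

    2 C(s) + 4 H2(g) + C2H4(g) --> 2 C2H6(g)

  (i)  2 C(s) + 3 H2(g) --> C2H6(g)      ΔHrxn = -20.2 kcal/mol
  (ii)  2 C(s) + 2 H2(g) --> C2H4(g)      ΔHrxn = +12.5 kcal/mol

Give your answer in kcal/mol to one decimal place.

ΔHrxn = -52.9 kcal/mol

(i) × 2: (2)·(-20.2) = -40.4 kcal/mol
(ii) reversed: -12.5 kcal/mol
ΔHrxn = (2)·(-20.2) + (-1)·(+12.5) = -52.9 kcal/mol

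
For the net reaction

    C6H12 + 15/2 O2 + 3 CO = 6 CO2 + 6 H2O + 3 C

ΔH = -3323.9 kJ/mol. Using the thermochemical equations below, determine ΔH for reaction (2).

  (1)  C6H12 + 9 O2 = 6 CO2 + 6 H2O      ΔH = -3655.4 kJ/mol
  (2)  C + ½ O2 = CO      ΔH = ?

(1) as written: -3655.4 kJ/mol
(2) reversed and × 3: contributes −3·x
-3323.9 = (-3655.4) − 3·x
x = (-3323.9 − (-3655.4)) / (-3) = -110.5 kJ/mol

ΔH = -110.5 kJ/mol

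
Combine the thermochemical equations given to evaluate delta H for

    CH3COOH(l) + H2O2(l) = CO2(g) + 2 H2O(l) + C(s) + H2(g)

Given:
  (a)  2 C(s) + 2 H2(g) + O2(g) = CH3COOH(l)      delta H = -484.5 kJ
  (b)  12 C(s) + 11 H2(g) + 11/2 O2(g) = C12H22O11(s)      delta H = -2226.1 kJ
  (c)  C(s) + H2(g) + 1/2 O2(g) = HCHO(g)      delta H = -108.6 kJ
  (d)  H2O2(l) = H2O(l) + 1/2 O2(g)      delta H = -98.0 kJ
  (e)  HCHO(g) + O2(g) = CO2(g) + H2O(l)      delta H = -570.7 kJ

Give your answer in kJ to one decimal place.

delta H = -292.8 kJ

(a) reversed (reverse to put CH3COOH(l) on the reactant side): +484.5 kJ
(b): not needed (C12H22O11(s) appears nowhere else).
(c) as written: -108.6 kJ
(d) as written (H2O2(l) already on the reactant side): -98.0 kJ
(e) as written (CO2(g) already on the product side): -570.7 kJ
Summing the manipulated equations, delta H = (+484.5) + (-108.6) + (-98.0) + (-570.7) = -292.8 kJ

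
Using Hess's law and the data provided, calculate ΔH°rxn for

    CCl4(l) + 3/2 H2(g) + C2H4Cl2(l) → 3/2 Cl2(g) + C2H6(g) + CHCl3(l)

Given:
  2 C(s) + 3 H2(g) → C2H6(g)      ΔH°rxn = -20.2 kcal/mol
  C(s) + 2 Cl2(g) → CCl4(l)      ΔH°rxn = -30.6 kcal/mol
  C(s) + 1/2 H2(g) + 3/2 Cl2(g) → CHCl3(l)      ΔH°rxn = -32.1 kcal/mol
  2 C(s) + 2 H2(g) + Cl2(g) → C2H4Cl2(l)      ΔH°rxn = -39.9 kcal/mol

equation 1 as written (C2H6(g) already on the product side): -20.2 kcal/mol
equation 2 reversed (CCl4(l) must end up as a reactant): +30.6 kcal/mol
equation 3 as written (CHCl3(l) already on the product side): -32.1 kcal/mol
equation 4 reversed (C2H4Cl2(l) must end up as a reactant): +39.9 kcal/mol
ΔH°rxn = (1)·(-20.2) + (-1)·(-30.6) + (1)·(-32.1) + (-1)·(-39.9) = 18.2 kcal/mol

ΔH°rxn = 18.2 kcal/mol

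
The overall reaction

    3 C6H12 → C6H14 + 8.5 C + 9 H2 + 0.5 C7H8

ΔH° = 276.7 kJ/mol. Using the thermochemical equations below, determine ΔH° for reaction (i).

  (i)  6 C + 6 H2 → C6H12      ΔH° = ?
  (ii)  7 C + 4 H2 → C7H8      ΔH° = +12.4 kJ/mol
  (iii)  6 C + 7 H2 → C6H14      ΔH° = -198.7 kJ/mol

(i) reversed and × 3 (reverse to put C6H12 on the reactant side; scale by 3 for the 3 C6H12): contributes −3·x
(ii) × 1/2 (scale by 1/2 for the 1/2 C7H8): (1/2)·(+12.4) = +6.2 kJ/mol
(iii) as written (C6H14 already on the product side): -198.7 kJ/mol
+276.7 = (+6.2) + (-198.7) − 3·x
x = (+276.7 − (-192.5)) / (-3) = -156.4 kJ/mol

ΔH° = -156.4 kJ/mol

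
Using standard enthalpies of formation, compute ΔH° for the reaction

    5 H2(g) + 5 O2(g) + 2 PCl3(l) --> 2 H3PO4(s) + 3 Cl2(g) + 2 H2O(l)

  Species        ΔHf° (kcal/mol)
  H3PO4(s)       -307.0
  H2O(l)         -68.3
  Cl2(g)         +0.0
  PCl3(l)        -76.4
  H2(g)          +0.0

ΔH° = -597.8 kcal/mol

Products: 2·(-307.0) + 3·(+0.0) + 2·(-68.3) = -750.6
Reactants: 5·(+0.0) + 5·(+0.0) + 2·(-76.4) = -152.8
ΔH° = (-750.6) − (-152.8) = -597.8 kcal/mol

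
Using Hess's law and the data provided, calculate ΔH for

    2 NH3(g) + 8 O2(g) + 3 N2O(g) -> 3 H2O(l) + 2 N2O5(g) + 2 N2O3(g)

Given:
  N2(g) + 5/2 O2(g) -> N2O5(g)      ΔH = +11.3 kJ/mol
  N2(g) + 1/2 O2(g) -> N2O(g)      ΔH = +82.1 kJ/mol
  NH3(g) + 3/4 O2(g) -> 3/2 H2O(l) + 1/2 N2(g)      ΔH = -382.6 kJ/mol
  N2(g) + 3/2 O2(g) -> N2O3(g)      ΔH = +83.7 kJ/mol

equation 1 × 2: (2)·(+11.3) = +22.6 kJ/mol
equation 2 reversed and × 3: (-3)·(+82.1) = -246.3 kJ/mol
equation 3 × 2: (2)·(-382.6) = -765.2 kJ/mol
equation 4 × 2: (2)·(+83.7) = +167.4 kJ/mol
Summing the manipulated equations, ΔH = (+22.6) + (-246.3) + (-765.2) + (+167.4) = -821.5 kJ/mol

ΔH = -821.5 kJ/mol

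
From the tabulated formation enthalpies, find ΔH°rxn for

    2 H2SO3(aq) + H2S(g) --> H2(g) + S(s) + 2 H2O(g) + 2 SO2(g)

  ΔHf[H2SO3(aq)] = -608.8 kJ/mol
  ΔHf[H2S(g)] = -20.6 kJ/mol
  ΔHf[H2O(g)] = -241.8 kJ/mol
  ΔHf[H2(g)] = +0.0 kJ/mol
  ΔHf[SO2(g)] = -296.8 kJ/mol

ΔH°rxn = 161.0 kJ/mol

Products: 1·(+0.0) + 1·(+0.0) + 2·(-241.8) + 2·(-296.8) = -1077.2
Reactants: 2·(-608.8) + 1·(-20.6) = -1238.2
ΔH°rxn = (-1077.2) − (-1238.2) = 161.0 kJ/mol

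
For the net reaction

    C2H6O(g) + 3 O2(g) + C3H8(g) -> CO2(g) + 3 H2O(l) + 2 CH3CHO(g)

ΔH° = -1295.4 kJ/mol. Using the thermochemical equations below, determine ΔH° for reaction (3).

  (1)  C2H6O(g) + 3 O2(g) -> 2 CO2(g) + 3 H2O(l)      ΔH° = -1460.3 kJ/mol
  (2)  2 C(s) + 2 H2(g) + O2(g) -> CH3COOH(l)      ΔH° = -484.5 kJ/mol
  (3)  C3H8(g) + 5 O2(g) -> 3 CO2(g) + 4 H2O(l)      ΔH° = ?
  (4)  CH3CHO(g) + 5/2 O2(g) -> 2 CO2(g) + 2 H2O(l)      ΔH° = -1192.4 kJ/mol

(1) as written (C2H6O(g) already on the reactant side): -1460.3 kJ/mol
(2): not needed (C(s) appears nowhere else).
(3) as written (C3H8(g) already on the reactant side): contributes x
(4) reversed and × 2 (CH3CHO(g) must end up as a product; scale by 2 for the 2 CH3CHO(g)): (-2)·(-1192.4) = +2384.8 kJ/mol
-1295.4 = (-1460.3) + (+2384.8) + x
x = (-1295.4 − (+924.5)) / (1) = -2219.9 kJ/mol

ΔH° = -2219.9 kJ/mol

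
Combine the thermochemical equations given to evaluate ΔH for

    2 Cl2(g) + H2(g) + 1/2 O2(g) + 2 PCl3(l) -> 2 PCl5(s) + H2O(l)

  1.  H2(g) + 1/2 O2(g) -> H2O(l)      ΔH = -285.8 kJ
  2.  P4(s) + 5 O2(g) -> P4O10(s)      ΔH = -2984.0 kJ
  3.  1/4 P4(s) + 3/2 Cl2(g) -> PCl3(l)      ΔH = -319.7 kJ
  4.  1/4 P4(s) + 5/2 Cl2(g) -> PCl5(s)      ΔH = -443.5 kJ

ΔH = -533.4 kJ

eq. 1 as written (H2O(l) already on the product side): -285.8 kJ
eq. 2: not needed (P4O10(s) appears nowhere else).
eq. 3 reversed and × 2 (PCl3(l) must end up as a reactant; scale by 2 for the 2 PCl3(l)): (-2)·(-319.7) = +639.4 kJ
eq. 4 × 2 (×2 to match 2 PCl5(s) in the target): (2)·(-443.5) = -887.0 kJ
By Hess's law, ΔH = (1)·(-285.8) + (-2)·(-319.7) + (2)·(-443.5) = -533.4 kJ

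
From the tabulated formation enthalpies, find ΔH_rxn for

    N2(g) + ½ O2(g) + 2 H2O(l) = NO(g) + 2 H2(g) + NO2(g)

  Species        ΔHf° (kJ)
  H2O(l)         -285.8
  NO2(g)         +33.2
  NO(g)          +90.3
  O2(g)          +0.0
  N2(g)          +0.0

Products: 1·(+90.3) + 2·(+0.0) + 1·(+33.2) = +123.5
Reactants: 1·(+0.0) + 1/2·(+0.0) + 2·(-285.8) = -571.6
ΔH_rxn = (+123.5) − (-571.6) = 695.1 kJ

ΔH_rxn = 695.1 kJ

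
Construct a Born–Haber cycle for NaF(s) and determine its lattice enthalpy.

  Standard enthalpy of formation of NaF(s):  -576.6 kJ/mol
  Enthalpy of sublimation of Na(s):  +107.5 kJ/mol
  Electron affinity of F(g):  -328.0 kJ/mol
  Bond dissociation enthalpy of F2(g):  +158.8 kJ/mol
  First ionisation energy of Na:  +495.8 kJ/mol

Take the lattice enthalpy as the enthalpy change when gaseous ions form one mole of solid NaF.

ΔHf° = 1·ΔHsub + 1·(ΣIE) + 1/2·D(F2) + 1·EA + U
-576.6 = 1·(+107.5) + 1·(+495.8) + 1/2·(+158.8) + 1·(-328.0) + U
U = -576.6 − (+354.7) = -931.3 kJ/mol

U = -931.3 kJ/mol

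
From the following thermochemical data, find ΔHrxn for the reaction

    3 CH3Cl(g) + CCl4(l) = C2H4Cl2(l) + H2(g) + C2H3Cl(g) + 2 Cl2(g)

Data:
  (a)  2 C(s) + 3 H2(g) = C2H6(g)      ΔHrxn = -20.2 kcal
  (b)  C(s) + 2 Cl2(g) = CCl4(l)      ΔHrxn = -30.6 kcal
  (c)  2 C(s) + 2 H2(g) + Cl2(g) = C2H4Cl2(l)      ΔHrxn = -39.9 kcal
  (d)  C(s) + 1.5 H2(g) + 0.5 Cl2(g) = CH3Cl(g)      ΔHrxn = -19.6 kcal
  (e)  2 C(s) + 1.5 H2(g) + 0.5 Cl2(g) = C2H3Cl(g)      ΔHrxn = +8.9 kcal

(a): not needed.
(b) reversed: +30.6 kcal
(c) as written: -39.9 kcal
(d) reversed and × 3: (-3)·(-19.6) = +58.8 kcal
(e) as written: +8.9 kcal
By Hess's law, ΔHrxn = (+30.6) + (-39.9) + (+58.8) + (+8.9) = 58.4 kcal

ΔHrxn = 58.4 kcal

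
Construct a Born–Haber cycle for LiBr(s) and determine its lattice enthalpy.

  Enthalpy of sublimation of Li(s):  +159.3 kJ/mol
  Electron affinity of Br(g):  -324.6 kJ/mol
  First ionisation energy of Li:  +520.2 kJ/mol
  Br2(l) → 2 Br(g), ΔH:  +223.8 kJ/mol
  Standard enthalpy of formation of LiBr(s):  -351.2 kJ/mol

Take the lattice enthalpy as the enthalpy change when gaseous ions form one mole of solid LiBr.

ΔHf° = 1·ΔHsub + 1·(ΣIE) + 1/2·D(Br2) + 1·EA + U
-351.2 = 1·(+159.3) + 1·(+520.2) + 1/2·(+223.8) + 1·(-324.6) + U
U = -351.2 − (+466.8) = -818.0 kJ/mol

U = -818.0 kJ/mol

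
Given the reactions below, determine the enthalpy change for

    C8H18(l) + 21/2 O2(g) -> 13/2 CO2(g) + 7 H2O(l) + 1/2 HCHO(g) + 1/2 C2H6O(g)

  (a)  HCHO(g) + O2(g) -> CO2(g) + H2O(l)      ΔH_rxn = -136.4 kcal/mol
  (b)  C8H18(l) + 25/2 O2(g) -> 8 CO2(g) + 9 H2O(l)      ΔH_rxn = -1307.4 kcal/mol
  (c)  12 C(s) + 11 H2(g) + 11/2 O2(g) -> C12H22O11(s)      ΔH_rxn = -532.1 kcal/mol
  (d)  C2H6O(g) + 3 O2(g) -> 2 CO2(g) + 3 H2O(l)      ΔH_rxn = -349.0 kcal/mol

ΔH_rxn = -1064.7 kcal/mol

(a) reversed and × 1/2 (reverse to put HCHO(g) on the product side; scale by 1/2 for the 1/2 HCHO(g)): (-1/2)·(-136.4) = +68.2 kcal/mol
(b) as written (C8H18(l) already on the reactant side): -1307.4 kcal/mol
(c): not needed (C(s) appears nowhere else).
(d) reversed and × 1/2 (C2H6O(g) must end up as a product; ×1/2 to match 1/2 C2H6O(g) in the target): (-1/2)·(-349.0) = +174.5 kcal/mol
ΔH_rxn = (+68.2) + (-1307.4) + (+174.5) = -1064.7 kcal/mol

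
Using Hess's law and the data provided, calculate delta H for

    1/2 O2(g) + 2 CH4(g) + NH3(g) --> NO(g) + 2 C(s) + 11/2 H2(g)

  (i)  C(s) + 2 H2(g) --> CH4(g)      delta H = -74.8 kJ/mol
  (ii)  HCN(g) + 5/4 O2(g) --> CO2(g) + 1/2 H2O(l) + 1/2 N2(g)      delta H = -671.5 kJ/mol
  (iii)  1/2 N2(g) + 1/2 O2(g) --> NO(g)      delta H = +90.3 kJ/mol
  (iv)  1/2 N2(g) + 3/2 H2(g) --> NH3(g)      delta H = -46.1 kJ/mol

delta H = 286.0 kJ/mol

(i) reversed and × 2 (CH4(g) must end up as a reactant; scale by 2 for the 2 CH4(g)): (-2)·(-74.8) = +149.6 kJ/mol
(ii): not needed (CO2(g) appears nowhere else).
(iii) as written (NO(g) already on the product side): +90.3 kJ/mol
(iv) reversed (NH3(g) must end up as a reactant): +46.1 kJ/mol
delta H = (-2)·(-74.8) + (1)·(+90.3) + (-1)·(-46.1) = 286.0 kJ/mol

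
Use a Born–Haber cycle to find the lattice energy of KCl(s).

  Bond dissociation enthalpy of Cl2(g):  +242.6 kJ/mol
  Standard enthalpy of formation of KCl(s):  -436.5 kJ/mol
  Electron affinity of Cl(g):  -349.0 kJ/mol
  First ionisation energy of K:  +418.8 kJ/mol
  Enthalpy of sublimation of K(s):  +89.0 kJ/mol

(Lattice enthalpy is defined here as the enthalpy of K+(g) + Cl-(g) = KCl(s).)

U = -716.6 kJ/mol

ΔHf° = 1·ΔHsub + 1·(ΣIE) + 1/2·D(Cl2) + 1·EA + U
-436.5 = 1·(+89.0) + 1·(+418.8) + 1/2·(+242.6) + 1·(-349.0) + U
U = -436.5 − (+280.1) = -716.6 kJ/mol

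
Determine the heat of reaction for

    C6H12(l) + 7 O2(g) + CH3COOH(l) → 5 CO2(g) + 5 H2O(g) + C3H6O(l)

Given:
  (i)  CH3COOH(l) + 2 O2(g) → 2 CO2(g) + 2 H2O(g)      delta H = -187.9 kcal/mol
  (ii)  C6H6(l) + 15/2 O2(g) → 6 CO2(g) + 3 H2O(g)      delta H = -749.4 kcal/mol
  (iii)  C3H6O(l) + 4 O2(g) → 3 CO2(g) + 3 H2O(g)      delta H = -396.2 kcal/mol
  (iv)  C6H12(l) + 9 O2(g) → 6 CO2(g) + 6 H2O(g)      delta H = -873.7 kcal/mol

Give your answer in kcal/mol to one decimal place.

delta H = -665.4 kcal/mol

(i) as written (CH3COOH(l) already on the reactant side): -187.9 kcal/mol
(ii): not needed (C6H6(l) appears nowhere else).
(iii) reversed (C3H6O(l) must end up as a product): +396.2 kcal/mol
(iv) as written (C6H12(l) already on the reactant side): -873.7 kcal/mol
Combining the equations, delta H = (1)·(-187.9) + (-1)·(-396.2) + (1)·(-873.7) = -665.4 kcal/mol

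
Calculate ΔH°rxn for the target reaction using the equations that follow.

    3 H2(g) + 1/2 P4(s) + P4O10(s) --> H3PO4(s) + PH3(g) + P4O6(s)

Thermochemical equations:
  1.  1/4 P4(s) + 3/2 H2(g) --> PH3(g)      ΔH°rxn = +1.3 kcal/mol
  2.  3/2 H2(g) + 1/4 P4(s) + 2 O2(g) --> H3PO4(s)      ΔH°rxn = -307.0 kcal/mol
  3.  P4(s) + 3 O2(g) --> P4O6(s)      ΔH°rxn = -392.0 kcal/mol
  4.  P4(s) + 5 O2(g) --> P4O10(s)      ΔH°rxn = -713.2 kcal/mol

eq. 1 as written (PH3(g) already on the product side): +1.3 kcal/mol
eq. 2 as written (H3PO4(s) already on the product side): -307.0 kcal/mol
eq. 3 as written (P4O6(s) already on the product side): -392.0 kcal/mol
eq. 4 reversed (P4O10(s) must end up as a reactant): +713.2 kcal/mol
Since enthalpy is a state function, ΔH°rxn = (+1.3) + (-307.0) + (-392.0) + (+713.2) = 15.5 kcal/mol

ΔH°rxn = 15.5 kcal/mol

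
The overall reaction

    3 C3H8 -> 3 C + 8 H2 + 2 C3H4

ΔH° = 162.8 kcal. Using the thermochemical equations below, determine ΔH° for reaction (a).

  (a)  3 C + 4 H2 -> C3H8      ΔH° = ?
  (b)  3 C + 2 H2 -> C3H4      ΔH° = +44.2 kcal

ΔH° = -24.8 kcal

(a) reversed and × 3: contributes −3·x
(b) × 2: (2)·(+44.2) = +88.4 kcal
+162.8 = (+88.4) − 3·x
x = (+162.8 − (+88.4)) / (-3) = -24.8 kcal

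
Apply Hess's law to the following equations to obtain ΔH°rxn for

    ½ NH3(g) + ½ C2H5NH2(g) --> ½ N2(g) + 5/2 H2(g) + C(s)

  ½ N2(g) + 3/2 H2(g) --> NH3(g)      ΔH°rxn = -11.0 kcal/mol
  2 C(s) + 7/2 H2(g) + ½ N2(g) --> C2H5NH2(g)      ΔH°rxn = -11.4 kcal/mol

ΔH°rxn = 11.2 kcal/mol

equation 1 reversed and × 1/2 (NH3(g) must end up as a reactant; ×1/2 to match 1/2 NH3(g) in the target): (-1/2)·(-11.0) = +5.5 kcal/mol
equation 2 reversed and × 1/2 (reverse to put C2H5NH2(g) on the reactant side; ×1/2 to match 1/2 C2H5NH2(g) in the target): (-1/2)·(-11.4) = +5.7 kcal/mol
ΔH°rxn = (-1/2)·(-11.0) + (-1/2)·(-11.4) = 11.2 kcal/mol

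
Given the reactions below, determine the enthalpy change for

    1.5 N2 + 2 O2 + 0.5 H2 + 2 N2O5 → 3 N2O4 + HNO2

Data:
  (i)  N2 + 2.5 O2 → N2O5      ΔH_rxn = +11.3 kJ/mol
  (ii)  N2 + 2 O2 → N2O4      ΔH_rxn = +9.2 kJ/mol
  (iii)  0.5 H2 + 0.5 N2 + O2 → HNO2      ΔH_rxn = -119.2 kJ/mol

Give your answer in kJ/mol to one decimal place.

(i) reversed and × 2: (-2)·(+11.3) = -22.6 kJ/mol
(ii) × 3: (3)·(+9.2) = +27.6 kJ/mol
(iii) as written: -119.2 kJ/mol
Summing the manipulated equations, ΔH_rxn = (-22.6) + (+27.6) + (-119.2) = -114.2 kJ/mol

ΔH_rxn = -114.2 kJ/mol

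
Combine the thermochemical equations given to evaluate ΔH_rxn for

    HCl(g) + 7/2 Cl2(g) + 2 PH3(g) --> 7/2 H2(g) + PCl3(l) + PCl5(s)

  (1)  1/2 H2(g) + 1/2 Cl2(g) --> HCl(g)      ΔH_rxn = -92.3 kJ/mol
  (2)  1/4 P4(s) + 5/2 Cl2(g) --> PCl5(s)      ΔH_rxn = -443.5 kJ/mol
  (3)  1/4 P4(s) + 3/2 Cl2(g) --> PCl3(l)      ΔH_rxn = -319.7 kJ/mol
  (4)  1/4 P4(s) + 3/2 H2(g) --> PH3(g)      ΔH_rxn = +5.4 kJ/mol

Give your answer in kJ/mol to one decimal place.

(1) reversed (HCl(g) must end up as a reactant): +92.3 kJ/mol
(2) as written (PCl5(s) already on the product side): -443.5 kJ/mol
(3) as written (PCl3(l) already on the product side): -319.7 kJ/mol
(4) reversed and × 2 (PH3(g) must end up as a reactant; ×2 to match 2 PH3(g) in the target): (-2)·(+5.4) = -10.8 kJ/mol
By Hess's law, ΔH_rxn = (-1)·(-92.3) + (1)·(-443.5) + (1)·(-319.7) + (-2)·(+5.4) = -681.7 kJ/mol

ΔH_rxn = -681.7 kJ/mol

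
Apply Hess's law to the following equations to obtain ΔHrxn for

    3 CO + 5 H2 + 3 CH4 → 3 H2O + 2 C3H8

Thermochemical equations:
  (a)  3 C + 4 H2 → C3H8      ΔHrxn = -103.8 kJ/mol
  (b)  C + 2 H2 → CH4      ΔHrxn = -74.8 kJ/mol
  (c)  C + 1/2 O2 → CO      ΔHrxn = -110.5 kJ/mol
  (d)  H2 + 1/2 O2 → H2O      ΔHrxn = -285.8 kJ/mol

ΔHrxn = -509.1 kJ/mol

(a) × 2 (scale by 2 for the 2 C3H8): (2)·(-103.8) = -207.6 kJ/mol
(b) reversed and × 3 (reverse to put CH4 on the reactant side; scale by 3 for the 3 CH4): (-3)·(-74.8) = +224.4 kJ/mol
(c) reversed and × 3 (reverse to put CO on the reactant side; scale by 3 for the 3 CO): (-3)·(-110.5) = +331.5 kJ/mol
(d) × 3 (×3 to match 3 H2O in the target): (3)·(-285.8) = -857.4 kJ/mol
ΔHrxn = (-207.6) + (+224.4) + (+331.5) + (-857.4) = -509.1 kJ/mol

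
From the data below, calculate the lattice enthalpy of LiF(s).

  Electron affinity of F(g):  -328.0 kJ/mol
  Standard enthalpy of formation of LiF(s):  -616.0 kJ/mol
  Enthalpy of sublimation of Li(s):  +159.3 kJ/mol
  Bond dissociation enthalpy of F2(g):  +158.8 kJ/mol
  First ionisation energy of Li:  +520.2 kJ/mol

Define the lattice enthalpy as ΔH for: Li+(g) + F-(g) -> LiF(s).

ΔHf° = 1·ΔHsub + 1·(ΣIE) + 1/2·D(F2) + 1·EA + U
-616.0 = 1·(+159.3) + 1·(+520.2) + 1/2·(+158.8) + 1·(-328.0) + U
U = -616.0 − (+430.9) = -1046.9 kJ/mol

U = -1046.9 kJ/mol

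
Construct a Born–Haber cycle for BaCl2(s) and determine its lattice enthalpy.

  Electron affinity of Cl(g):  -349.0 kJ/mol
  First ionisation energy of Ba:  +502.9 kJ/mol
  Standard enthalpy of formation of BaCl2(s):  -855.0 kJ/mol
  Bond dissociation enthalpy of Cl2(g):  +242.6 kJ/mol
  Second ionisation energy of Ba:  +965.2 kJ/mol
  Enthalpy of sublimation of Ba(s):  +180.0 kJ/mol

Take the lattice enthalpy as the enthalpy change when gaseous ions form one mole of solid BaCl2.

ΔHf° = 1·ΔHsub + 1·(ΣIE) + 1·D(Cl2) + 2·EA + U
-855.0 = 1·(+180.0) + 1·(+1468.1) + 1·(+242.6) + 2·(-349.0) + U
U = -855.0 − (+1192.7) = -2047.7 kJ/mol

U = -2047.7 kJ/mol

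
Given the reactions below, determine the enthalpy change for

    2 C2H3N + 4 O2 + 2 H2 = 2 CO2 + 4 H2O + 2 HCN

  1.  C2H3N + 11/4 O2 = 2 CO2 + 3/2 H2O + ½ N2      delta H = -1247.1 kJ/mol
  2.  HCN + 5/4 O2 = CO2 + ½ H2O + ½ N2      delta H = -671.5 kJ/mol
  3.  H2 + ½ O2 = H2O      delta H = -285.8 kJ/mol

eq. 1 × 2: (2)·(-1247.1) = -2494.2 kJ/mol
eq. 2 reversed and × 2: (-2)·(-671.5) = +1343.0 kJ/mol
eq. 3 × 2: (2)·(-285.8) = -571.6 kJ/mol
Since enthalpy is a state function, delta H = (-2494.2) + (+1343.0) + (-571.6) = -1722.8 kJ/mol

delta H = -1722.8 kJ/mol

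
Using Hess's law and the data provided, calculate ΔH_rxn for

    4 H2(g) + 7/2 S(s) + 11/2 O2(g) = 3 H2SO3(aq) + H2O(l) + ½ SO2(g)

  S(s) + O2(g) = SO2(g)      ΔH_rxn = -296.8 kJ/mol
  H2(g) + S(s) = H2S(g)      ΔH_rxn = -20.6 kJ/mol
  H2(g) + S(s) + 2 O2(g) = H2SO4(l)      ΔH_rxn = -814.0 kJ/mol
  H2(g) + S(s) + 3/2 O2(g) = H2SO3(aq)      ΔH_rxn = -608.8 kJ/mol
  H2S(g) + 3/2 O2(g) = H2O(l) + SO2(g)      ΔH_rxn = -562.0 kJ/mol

ΔH_rxn = -2260.6 kJ/mol

equation 1 reversed and × 1/2: (-1/2)·(-296.8) = +148.4 kJ/mol
equation 2 as written: -20.6 kJ/mol
equation 3: not needed (H2SO4(l) appears nowhere else).
equation 4 × 3 (×3 to match 3 H2SO3(aq) in the target): (3)·(-608.8) = -1826.4 kJ/mol
equation 5 as written (H2O(l) already on the product side): -562.0 kJ/mol
Summing the manipulated equations, ΔH_rxn = (-1/2)·(-296.8) + (1)·(-20.6) + (3)·(-608.8) + (1)·(-562.0) = -2260.6 kJ/mol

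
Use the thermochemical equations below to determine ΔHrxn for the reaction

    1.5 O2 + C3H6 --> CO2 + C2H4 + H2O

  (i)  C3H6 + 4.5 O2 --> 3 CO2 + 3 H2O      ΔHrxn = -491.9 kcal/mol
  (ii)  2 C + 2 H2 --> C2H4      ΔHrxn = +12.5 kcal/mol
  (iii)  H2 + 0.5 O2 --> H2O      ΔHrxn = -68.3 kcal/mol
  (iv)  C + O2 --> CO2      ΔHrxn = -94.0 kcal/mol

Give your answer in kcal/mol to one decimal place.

(i) as written (C3H6 already on the reactant side): -491.9 kcal/mol
(ii) as written (C2H4 already on the product side): +12.5 kcal/mol
(iii) reversed and × 2: (-2)·(-68.3) = +136.6 kcal/mol
(iv) reversed and × 2: (-2)·(-94.0) = +188.0 kcal/mol
Combining the equations, ΔHrxn = (1)·(-491.9) + (1)·(+12.5) + (-2)·(-68.3) + (-2)·(-94.0) = -154.8 kcal/mol

ΔHrxn = -154.8 kcal/mol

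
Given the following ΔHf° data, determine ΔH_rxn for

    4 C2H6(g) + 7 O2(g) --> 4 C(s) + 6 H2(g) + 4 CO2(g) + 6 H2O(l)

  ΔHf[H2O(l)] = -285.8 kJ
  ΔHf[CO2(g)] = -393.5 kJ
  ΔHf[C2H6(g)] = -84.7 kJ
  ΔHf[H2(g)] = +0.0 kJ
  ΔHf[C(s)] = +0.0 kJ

Products: 4·(+0.0) + 6·(+0.0) + 4·(-393.5) + 6·(-285.8) = -3288.8
Reactants: 4·(-84.7) + 7·(+0.0) = -338.8
ΔH_rxn = (-3288.8) − (-338.8) = -2950.0 kJ

ΔH_rxn = -2950.0 kJ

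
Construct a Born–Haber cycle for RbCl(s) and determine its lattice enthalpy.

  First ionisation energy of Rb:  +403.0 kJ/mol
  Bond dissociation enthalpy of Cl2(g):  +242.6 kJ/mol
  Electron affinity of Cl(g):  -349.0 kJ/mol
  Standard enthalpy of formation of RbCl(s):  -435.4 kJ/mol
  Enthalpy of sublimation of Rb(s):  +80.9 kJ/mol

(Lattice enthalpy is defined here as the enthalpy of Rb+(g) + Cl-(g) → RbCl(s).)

ΔHf° = 1·ΔHsub + 1·(ΣIE) + 1/2·D(Cl2) + 1·EA + U
-435.4 = 1·(+80.9) + 1·(+403.0) + 1/2·(+242.6) + 1·(-349.0) + U
U = -435.4 − (+256.2) = -691.6 kJ/mol

U = -691.6 kJ/mol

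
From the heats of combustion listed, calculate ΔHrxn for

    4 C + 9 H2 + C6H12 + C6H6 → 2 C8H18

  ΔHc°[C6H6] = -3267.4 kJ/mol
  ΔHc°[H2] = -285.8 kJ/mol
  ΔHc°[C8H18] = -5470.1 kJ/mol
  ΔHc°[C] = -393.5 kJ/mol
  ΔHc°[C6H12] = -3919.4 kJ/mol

ΔHrxn = -392.8 kJ/mol

Using ΔH = Σ nΔHc°(reactants) − Σ nΔHc°(products):
= [4·(-393.5) + 9·(-285.8) + 1·(-3919.4) + 1·(-3267.4)] − [2·(-5470.1)]
= -392.8 kJ/mol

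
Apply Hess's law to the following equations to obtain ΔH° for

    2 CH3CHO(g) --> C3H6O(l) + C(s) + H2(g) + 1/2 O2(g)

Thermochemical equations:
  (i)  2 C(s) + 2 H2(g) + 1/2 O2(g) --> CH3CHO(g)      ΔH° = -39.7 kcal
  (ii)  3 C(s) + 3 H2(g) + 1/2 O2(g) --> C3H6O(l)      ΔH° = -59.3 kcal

ΔH° = 20.1 kcal

(i) reversed and × 2: (-2)·(-39.7) = +79.4 kcal
(ii) as written: -59.3 kcal
Combining the equations, ΔH° = (-2)·(-39.7) + (1)·(-59.3) = 20.1 kcal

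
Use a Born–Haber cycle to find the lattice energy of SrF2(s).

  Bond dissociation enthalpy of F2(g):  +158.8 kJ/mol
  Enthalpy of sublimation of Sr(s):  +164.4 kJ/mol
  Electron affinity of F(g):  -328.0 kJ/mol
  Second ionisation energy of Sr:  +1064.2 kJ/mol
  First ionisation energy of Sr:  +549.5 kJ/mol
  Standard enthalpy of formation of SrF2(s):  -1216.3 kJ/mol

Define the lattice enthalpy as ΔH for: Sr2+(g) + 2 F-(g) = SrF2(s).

U = -2497.2 kJ/mol

ΔHf° = 1·ΔHsub + 1·(ΣIE) + 1·D(F2) + 2·EA + U
-1216.3 = 1·(+164.4) + 1·(+1613.7) + 1·(+158.8) + 2·(-328.0) + U
U = -1216.3 − (+1280.9) = -2497.2 kJ/mol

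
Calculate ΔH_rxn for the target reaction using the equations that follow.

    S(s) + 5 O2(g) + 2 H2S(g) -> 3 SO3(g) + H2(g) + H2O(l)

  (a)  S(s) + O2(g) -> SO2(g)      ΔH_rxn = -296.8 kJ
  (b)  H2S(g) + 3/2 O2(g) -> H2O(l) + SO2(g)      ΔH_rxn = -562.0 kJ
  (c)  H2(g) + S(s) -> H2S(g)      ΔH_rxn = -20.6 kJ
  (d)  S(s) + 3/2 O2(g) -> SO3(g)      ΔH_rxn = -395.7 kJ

ΔH_rxn = -1431.7 kJ

(a) reversed: +296.8 kJ
(b) as written: -562.0 kJ
(c) reversed: +20.6 kJ
(d) × 3: (3)·(-395.7) = -1187.1 kJ
ΔH_rxn = (+296.8) + (-562.0) + (+20.6) + (-1187.1) = -1431.7 kJ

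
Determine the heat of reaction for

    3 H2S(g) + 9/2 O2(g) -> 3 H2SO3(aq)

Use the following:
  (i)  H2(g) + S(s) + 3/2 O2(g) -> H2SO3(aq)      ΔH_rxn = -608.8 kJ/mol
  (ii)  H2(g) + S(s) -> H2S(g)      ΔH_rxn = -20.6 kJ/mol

(i) × 3 (×3 to match 3 H2SO3(aq) in the target): (3)·(-608.8) = -1826.4 kJ/mol
(ii) reversed and × 3 (reverse to put H2S(g) on the reactant side; scale by 3 for the 3 H2S(g)): (-3)·(-20.6) = +61.8 kJ/mol
Since enthalpy is a state function, ΔH_rxn = (-1826.4) + (+61.8) = -1764.6 kJ/mol

ΔH_rxn = -1764.6 kJ/mol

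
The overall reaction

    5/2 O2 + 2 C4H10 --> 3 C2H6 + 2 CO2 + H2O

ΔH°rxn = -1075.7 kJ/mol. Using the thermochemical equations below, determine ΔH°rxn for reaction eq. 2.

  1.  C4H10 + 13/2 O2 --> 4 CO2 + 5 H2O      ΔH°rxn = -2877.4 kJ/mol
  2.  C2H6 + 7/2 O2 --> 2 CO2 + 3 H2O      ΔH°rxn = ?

ΔH°rxn = -1559.7 kJ/mol

eq. 1 × 2: (2)·(-2877.4) = -5754.8 kJ/mol
eq. 2 reversed and × 3: contributes −3·x
-1075.7 = (-5754.8) − 3·x
x = (-1075.7 − (-5754.8)) / (-3) = -1559.7 kJ/mol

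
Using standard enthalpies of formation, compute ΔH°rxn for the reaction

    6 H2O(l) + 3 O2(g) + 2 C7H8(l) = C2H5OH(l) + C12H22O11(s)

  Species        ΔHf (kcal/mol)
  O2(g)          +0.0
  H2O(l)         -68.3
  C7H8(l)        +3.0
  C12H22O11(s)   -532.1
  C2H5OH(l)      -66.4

Products: 1·(-66.4) + 1·(-532.1) = -598.5
Reactants: 6·(-68.3) + 3·(+0.0) + 2·(+3.0) = -403.8
ΔH°rxn = (-598.5) − (-403.8) = -194.7 kcal/mol

ΔH°rxn = -194.7 kcal/mol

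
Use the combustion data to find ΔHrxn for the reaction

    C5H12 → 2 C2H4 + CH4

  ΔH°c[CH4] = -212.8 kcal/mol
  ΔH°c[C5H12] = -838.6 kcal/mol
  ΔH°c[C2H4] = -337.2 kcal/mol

ΔHrxn = 48.6 kcal/mol

Using ΔH = Σ nΔHc°(reactants) − Σ nΔHc°(products):
= [1·(-838.6)] − [2·(-337.2) + 1·(-212.8)]
= 48.6 kcal/mol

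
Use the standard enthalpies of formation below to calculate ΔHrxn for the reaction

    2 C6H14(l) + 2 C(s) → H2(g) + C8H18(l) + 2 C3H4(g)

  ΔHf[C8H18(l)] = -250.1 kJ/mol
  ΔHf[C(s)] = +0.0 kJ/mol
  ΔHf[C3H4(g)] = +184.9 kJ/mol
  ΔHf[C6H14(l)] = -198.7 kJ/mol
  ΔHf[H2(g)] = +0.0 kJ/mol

ΔH°rxn = Σ nΔHf°(products) − Σ nΔHf°(reactants).
Products: 1·(+0.0) + 1·(-250.1) + 2·(+184.9) = +119.7
Reactants: 2·(-198.7) + 2·(+0.0) = -397.4
ΔHrxn = (+119.7) − (-397.4) = 517.1 kJ/mol

ΔHrxn = 517.1 kJ/mol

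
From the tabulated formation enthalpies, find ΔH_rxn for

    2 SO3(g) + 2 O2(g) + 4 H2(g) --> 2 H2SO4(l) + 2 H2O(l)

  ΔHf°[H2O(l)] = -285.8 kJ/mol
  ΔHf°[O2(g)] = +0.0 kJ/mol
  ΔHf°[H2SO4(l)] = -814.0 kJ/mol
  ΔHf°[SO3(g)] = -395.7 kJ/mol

ΔH_rxn = -1408.2 kJ/mol

ΔH°rxn = Σ nΔHf°(products) − Σ nΔHf°(reactants).
Products: 2·(-814.0) + 2·(-285.8) = -2199.6
Reactants: 2·(-395.7) + 2·(+0.0) + 4·(+0.0) = -791.4
ΔH_rxn = (-2199.6) − (-791.4) = -1408.2 kJ/mol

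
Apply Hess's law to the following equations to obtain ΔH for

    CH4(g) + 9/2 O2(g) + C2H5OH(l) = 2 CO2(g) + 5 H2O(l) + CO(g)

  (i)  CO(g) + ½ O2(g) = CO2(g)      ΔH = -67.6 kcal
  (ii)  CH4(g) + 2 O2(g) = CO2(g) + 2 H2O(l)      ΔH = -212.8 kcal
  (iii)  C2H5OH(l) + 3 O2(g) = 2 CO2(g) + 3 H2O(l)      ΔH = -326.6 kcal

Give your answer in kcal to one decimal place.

(i) reversed (reverse to put CO(g) on the product side): +67.6 kcal
(ii) as written (CH4(g) already on the reactant side): -212.8 kcal
(iii) as written (C2H5OH(l) already on the reactant side): -326.6 kcal
Combining the equations, ΔH = (+67.6) + (-212.8) + (-326.6) = -471.8 kcal

ΔH = -471.8 kcal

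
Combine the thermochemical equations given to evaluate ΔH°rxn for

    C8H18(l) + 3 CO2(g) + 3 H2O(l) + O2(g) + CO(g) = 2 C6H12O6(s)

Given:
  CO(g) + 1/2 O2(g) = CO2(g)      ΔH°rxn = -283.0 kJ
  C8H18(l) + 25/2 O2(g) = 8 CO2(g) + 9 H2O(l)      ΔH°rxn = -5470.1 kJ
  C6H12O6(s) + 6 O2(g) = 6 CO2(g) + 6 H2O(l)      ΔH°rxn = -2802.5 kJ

equation 1 as written (CO(g) already on the reactant side): -283.0 kJ
equation 2 as written (C8H18(l) already on the reactant side): -5470.1 kJ
equation 3 reversed and × 2 (reverse to put C6H12O6(s) on the product side; ×2 to match 2 C6H12O6(s) in the target): (-2)·(-2802.5) = +5605.0 kJ
Summing the manipulated equations, ΔH°rxn = (-283.0) + (-5470.1) + (+5605.0) = -148.1 kJ

ΔH°rxn = -148.1 kJ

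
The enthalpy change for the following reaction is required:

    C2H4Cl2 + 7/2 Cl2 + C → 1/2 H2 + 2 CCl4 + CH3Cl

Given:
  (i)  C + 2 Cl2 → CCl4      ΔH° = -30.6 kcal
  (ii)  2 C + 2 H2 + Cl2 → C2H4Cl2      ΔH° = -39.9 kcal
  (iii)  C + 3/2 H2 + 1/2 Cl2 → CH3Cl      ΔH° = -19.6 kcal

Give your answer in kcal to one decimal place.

(i) × 2: (2)·(-30.6) = -61.2 kcal
(ii) reversed: +39.9 kcal
(iii) as written: -19.6 kcal
ΔH° = (-61.2) + (+39.9) + (-19.6) = -40.9 kcal

ΔH° = -40.9 kcal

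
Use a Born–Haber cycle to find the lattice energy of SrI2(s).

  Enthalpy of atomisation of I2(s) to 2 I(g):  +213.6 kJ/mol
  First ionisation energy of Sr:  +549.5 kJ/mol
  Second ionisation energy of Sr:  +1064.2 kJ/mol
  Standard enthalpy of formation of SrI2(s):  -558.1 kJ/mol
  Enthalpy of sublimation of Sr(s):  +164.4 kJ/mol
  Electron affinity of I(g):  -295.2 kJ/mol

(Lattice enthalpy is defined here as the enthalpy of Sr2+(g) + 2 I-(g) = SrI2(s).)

U = -1959.4 kJ/mol

ΔHf° = 1·ΔHsub + 1·(ΣIE) + 1·D(I2) + 2·EA + U
-558.1 = 1·(+164.4) + 1·(+1613.7) + 1·(+213.6) + 2·(-295.2) + U
U = -558.1 − (+1401.3) = -1959.4 kJ/mol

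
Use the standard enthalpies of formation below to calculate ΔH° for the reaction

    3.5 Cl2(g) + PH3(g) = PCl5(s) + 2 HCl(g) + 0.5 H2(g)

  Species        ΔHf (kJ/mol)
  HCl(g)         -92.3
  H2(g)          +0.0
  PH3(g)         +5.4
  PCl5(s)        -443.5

Products: 1·(-443.5) + 2·(-92.3) + 1/2·(+0.0) = -628.1
Reactants: 7/2·(+0.0) + 1·(+5.4) = +5.4
ΔH° = (-628.1) − (+5.4) = -633.5 kJ/mol

ΔH° = -633.5 kJ/mol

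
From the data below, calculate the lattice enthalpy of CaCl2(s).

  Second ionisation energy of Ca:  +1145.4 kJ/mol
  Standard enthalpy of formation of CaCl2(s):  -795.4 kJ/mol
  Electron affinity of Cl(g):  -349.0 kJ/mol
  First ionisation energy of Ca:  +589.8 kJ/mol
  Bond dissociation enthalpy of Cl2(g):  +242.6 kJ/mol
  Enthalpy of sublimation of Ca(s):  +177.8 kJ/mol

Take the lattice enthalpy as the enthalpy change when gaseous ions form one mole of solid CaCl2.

ΔHf° = 1·ΔHsub + 1·(ΣIE) + 1·D(Cl2) + 2·EA + U
-795.4 = 1·(+177.8) + 1·(+1735.2) + 1·(+242.6) + 2·(-349.0) + U
U = -795.4 − (+1457.6) = -2253.0 kJ/mol

U = -2253.0 kJ/mol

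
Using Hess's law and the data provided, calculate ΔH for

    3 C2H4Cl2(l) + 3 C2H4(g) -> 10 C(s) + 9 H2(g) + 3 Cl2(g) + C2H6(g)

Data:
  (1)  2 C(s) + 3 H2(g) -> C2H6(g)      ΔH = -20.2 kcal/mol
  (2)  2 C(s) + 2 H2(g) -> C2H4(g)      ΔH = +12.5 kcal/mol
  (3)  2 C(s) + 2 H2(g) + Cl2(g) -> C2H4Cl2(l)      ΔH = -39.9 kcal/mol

ΔH = 62.0 kcal/mol

(1) as written: -20.2 kcal/mol
(2) reversed and × 3: (-3)·(+12.5) = -37.5 kcal/mol
(3) reversed and × 3: (-3)·(-39.9) = +119.7 kcal/mol
Combining the equations, ΔH = (-20.2) + (-37.5) + (+119.7) = 62.0 kcal/mol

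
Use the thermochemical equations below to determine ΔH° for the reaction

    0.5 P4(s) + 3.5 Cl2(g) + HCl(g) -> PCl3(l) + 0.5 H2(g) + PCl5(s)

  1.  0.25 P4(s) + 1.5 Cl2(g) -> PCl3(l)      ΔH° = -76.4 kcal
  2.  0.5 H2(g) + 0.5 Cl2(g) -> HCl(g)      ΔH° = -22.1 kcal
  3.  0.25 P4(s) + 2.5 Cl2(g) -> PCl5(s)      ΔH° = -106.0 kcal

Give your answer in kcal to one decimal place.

eq. 1 as written (PCl3(l) already on the product side): -76.4 kcal
eq. 2 reversed (reverse to put HCl(g) on the reactant side): +22.1 kcal
eq. 3 as written (PCl5(s) already on the product side): -106.0 kcal
Combining the equations, ΔH° = (1)·(-76.4) + (-1)·(-22.1) + (1)·(-106.0) = -160.3 kcal

ΔH° = -160.3 kcal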